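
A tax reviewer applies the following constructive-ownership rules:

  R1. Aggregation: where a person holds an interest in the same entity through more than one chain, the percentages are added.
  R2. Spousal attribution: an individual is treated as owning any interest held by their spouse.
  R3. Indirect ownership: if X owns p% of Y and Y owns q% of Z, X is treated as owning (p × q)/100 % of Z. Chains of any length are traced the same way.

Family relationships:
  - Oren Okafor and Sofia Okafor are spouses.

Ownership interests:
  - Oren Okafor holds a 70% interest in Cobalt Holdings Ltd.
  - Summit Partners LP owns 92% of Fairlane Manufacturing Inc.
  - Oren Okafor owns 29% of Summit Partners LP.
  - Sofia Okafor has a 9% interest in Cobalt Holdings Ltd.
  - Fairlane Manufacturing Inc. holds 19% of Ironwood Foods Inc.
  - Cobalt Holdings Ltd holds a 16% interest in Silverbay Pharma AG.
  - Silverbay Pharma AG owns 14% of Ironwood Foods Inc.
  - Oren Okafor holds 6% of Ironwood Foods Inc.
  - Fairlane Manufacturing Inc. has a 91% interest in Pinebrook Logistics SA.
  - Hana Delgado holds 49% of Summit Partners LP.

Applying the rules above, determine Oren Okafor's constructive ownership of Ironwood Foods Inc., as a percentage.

12.8388%

By spousal attribution (R2), Oren Okafor is treated as also owning Sofia Okafor's interest in Cobalt Holdings Ltd, giving 70% + 9% = 79%.
Chain via Cobalt Holdings Ltd → Silverbay Pharma AG (R3): 79% × 16% × 14% = 1.7696% of Ironwood Foods Inc.
Chain via Summit Partners LP → Fairlane Manufacturing Inc. (R3): 29% × 92% × 19% = 5.0692% of Ironwood Foods Inc.
Direct interest in Ironwood Foods Inc: 6%.
Aggregating (R1): 1.7696% + 5.0692% + 6% = 12.8388%.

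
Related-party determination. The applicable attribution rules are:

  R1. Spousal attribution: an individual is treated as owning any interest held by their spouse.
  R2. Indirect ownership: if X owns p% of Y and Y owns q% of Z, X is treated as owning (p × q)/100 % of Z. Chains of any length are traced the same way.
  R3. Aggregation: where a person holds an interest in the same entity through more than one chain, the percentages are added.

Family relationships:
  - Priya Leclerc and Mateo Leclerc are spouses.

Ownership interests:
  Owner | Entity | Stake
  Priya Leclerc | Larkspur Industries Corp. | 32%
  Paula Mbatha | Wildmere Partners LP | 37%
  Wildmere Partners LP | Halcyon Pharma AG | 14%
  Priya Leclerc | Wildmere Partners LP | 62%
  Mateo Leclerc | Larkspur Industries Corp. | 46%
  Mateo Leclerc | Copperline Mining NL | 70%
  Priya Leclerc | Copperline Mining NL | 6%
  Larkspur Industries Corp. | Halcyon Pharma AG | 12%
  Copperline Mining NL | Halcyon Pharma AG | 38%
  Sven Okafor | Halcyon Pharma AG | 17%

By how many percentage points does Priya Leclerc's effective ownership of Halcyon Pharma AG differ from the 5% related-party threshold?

41.92

By spousal attribution (R1), Priya Leclerc is treated as also owning Mateo Leclerc's interest in Larkspur Industries Corp, giving 32% + 46% = 78%.
By spousal attribution (R1), Priya Leclerc is treated as also owning Mateo Leclerc's interest in Copperline Mining NL, giving 6% + 70% = 76%.
Chain via Larkspur Industries Corp. (R2): 78% × 12% = 9.36% of Halcyon Pharma AG.
Chain via Wildmere Partners LP (R2): 62% × 14% = 8.68% of Halcyon Pharma AG.
Chain via Copperline Mining NL (R2): 76% × 38% = 28.88% of Halcyon Pharma AG.
Aggregating (R3): 9.36% + 8.68% + 28.88% = 46.92%.
46.92% exceeds the 5% threshold by 41.92 percentage points.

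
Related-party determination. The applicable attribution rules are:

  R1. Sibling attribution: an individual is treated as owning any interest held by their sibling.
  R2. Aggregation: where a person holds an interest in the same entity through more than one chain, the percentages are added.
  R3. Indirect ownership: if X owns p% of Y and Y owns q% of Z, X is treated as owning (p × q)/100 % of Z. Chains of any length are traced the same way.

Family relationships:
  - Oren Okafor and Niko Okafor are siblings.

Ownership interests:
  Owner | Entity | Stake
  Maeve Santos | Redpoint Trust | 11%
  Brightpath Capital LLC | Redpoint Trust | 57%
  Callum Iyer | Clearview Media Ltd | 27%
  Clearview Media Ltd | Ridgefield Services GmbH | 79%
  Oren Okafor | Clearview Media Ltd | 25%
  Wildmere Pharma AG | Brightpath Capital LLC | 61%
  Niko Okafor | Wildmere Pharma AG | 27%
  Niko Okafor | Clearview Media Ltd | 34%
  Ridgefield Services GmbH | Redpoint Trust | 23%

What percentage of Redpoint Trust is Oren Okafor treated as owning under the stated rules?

20.1082%

By sibling attribution (R1), Oren Okafor is treated as also owning Niko Okafor's interest in Clearview Media Ltd, giving 25% + 34% = 59%.
By sibling attribution (R1), Oren Okafor is treated as owning Niko Okafor's 27% interest in Wildmere Pharma AG.
Chain via Clearview Media Ltd → Ridgefield Services GmbH (R3): 59% × 79% × 23% = 10.7203% of Redpoint Trust.
Chain via Wildmere Pharma AG → Brightpath Capital LLC (R3): 27% × 61% × 57% = 9.3879% of Redpoint Trust.
Aggregating (R2): 10.7203% + 9.3879% = 20.1082%.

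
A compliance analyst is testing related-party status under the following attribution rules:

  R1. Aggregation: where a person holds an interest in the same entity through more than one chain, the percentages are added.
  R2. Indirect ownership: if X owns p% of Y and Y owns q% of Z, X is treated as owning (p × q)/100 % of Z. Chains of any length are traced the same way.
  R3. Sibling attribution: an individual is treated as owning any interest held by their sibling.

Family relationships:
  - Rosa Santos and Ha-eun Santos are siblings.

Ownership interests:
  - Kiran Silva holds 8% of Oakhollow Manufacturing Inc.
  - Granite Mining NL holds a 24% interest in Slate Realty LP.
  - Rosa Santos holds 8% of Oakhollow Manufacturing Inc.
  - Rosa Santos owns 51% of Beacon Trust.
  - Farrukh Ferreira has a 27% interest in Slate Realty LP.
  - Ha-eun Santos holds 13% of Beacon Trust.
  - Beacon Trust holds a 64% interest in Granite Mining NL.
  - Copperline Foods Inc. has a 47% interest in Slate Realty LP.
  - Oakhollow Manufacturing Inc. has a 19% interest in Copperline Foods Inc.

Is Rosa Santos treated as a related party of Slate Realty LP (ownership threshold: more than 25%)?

By sibling attribution (R3), Rosa Santos is treated as also owning Ha-eun Santos's interest in Beacon Trust, giving 51% + 13% = 64%.
Chain via Beacon Trust → Granite Mining NL (R2): 64% × 64% × 24% = 9.8304% of Slate Realty LP.
Chain via Oakhollow Manufacturing Inc. → Copperline Foods Inc. (R2): 8% × 19% × 47% = 0.7144% of Slate Realty LP.
Aggregating (R1): 9.8304% + 0.7144% = 10.5448%.
10.5448% does not exceed the 25% threshold, so Rosa is not a related party to Slate Realty LP.

No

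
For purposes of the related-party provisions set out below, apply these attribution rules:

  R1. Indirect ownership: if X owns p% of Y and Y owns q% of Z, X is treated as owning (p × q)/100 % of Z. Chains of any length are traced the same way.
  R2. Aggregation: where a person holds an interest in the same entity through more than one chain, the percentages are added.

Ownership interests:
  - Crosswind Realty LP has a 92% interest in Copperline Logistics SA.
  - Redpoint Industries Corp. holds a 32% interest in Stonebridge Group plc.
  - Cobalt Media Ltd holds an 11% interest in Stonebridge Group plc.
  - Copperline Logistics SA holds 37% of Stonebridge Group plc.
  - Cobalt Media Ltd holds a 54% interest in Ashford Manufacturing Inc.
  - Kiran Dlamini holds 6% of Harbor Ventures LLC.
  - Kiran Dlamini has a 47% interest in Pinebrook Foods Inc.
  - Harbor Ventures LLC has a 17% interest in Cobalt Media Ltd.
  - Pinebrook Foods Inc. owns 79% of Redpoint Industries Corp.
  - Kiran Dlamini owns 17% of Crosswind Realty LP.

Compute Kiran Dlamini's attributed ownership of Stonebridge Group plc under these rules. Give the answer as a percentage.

Chain via Crosswind Realty LP → Copperline Logistics SA (R1): 17% × 92% × 37% = 5.7868% of Stonebridge Group plc.
Chain via Harbor Ventures LLC → Cobalt Media Ltd (R1): 6% × 17% × 11% = 0.1122% of Stonebridge Group plc.
Chain via Pinebrook Foods Inc. → Redpoint Industries Corp. (R1): 47% × 79% × 32% = 11.8816% of Stonebridge Group plc.
Aggregating (R2): 5.7868% + 0.1122% + 11.8816% = 17.7806%.

17.7806%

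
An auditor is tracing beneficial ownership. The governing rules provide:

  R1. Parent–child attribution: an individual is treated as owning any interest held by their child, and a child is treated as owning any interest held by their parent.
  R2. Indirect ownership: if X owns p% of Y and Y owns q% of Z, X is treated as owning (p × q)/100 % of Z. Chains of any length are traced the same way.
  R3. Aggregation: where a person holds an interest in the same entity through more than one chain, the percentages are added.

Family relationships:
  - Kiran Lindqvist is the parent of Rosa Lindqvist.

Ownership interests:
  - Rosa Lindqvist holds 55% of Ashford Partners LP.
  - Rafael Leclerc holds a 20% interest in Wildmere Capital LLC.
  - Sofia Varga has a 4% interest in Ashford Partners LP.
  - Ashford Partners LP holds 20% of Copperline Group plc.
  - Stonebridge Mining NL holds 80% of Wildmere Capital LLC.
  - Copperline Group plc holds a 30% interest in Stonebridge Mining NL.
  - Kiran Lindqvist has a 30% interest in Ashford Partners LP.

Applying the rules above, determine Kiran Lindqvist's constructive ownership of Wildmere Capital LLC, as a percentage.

4.08%

By parent–child attribution (R1), Kiran Lindqvist is treated as also owning Rosa Lindqvist's interest in Ashford Partners LP, giving 30% + 55% = 85%.
Chain via Ashford Partners LP → Copperline Group plc → Stonebridge Mining NL (R2): 85% × 20% × 30% × 80% = 4.08% of Wildmere Capital LLC.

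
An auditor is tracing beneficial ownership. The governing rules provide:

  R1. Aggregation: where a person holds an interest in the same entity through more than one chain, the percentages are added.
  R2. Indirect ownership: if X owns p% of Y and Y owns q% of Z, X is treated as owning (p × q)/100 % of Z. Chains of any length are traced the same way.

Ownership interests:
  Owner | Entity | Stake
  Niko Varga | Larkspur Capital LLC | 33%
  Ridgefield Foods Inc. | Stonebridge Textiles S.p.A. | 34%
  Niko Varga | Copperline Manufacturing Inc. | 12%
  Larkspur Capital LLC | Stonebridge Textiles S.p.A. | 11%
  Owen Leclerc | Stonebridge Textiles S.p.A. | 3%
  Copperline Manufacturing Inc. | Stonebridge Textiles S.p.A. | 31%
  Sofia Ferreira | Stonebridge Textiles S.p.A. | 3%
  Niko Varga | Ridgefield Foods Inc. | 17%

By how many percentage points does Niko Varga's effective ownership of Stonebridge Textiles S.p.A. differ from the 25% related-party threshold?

11.87

Chain via Ridgefield Foods Inc. (R2): 17% × 34% = 5.78% of Stonebridge Textiles S.p.A.
Chain via Larkspur Capital LLC (R2): 33% × 11% = 3.63% of Stonebridge Textiles S.p.A.
Chain via Copperline Manufacturing Inc. (R2): 12% × 31% = 3.72% of Stonebridge Textiles S.p.A.
Aggregating (R1): 5.78% + 3.63% + 3.72% = 13.13%.
13.13% falls short of the 25% threshold by 11.87 percentage points.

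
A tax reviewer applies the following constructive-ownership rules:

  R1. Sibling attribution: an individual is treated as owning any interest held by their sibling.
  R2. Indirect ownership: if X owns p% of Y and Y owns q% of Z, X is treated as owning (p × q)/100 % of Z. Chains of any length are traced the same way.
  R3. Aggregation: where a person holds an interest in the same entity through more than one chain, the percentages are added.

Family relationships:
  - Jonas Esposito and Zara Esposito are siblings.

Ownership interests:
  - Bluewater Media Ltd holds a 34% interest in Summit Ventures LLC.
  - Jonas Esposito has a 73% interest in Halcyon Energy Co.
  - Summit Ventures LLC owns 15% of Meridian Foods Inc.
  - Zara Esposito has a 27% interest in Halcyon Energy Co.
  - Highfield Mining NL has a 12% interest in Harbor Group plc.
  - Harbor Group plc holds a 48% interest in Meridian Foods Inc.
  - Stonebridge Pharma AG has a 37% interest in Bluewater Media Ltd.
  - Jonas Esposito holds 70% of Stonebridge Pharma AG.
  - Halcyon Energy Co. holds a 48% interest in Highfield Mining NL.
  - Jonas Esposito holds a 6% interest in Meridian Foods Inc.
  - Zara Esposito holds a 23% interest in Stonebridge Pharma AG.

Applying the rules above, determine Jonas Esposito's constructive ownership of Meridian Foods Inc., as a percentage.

10.51971%

By sibling attribution (R1), Jonas Esposito is treated as also owning Zara Esposito's interest in Halcyon Energy Co, giving 73% + 27% = 100%.
By sibling attribution (R1), Jonas Esposito is treated as also owning Zara Esposito's interest in Stonebridge Pharma AG, giving 70% + 23% = 93%.
Chain via Halcyon Energy Co. → Highfield Mining NL → Harbor Group plc (R2): 100% × 48% × 12% × 48% = 2.7648% of Meridian Foods Inc.
Chain via Stonebridge Pharma AG → Bluewater Media Ltd → Summit Ventures LLC (R2): 93% × 37% × 34% × 15% = 1.75491% of Meridian Foods Inc.
Direct interest in Meridian Foods Inc: 6%.
Aggregating (R3): 2.7648% + 1.75491% + 6% = 10.51971%.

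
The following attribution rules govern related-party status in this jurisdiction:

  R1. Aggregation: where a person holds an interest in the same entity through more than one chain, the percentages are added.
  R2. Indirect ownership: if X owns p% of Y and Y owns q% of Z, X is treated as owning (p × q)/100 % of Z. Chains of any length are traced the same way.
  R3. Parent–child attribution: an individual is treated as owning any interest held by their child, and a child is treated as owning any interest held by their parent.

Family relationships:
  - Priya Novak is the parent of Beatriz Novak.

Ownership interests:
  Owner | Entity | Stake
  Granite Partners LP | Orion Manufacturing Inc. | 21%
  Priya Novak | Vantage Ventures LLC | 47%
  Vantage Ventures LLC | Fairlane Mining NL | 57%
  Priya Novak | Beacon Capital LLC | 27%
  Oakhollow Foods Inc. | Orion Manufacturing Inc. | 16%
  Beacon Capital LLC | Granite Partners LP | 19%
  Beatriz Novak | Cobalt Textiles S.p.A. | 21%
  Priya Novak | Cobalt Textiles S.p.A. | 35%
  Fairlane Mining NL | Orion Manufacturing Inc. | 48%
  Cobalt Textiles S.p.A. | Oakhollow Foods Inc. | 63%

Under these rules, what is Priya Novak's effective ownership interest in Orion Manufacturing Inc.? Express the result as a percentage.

19.5813%

By parent–child attribution (R3), Priya Novak is treated as also owning Beatriz Novak's interest in Cobalt Textiles S.p.A, giving 35% + 21% = 56%.
Chain via Cobalt Textiles S.p.A. → Oakhollow Foods Inc. (R2): 56% × 63% × 16% = 5.6448% of Orion Manufacturing Inc.
Chain via Vantage Ventures LLC → Fairlane Mining NL (R2): 47% × 57% × 48% = 12.8592% of Orion Manufacturing Inc.
Chain via Beacon Capital LLC → Granite Partners LP (R2): 27% × 19% × 21% = 1.0773% of Orion Manufacturing Inc.
Aggregating (R1): 5.6448% + 12.8592% + 1.0773% = 19.5813%.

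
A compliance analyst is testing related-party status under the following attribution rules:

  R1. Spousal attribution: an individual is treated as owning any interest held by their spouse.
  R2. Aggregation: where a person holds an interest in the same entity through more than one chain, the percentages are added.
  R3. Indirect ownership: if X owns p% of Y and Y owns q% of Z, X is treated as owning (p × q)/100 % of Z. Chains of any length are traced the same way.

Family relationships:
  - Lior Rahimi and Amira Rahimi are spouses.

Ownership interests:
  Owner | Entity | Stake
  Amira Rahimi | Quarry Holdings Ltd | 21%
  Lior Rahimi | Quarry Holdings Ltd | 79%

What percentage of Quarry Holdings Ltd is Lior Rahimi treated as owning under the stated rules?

100%

By spousal attribution (R1), Lior Rahimi is treated as also owning Amira Rahimi's interest in Quarry Holdings Ltd, giving 79% + 21% = 100%.
Direct interest in Quarry Holdings Ltd: 100%.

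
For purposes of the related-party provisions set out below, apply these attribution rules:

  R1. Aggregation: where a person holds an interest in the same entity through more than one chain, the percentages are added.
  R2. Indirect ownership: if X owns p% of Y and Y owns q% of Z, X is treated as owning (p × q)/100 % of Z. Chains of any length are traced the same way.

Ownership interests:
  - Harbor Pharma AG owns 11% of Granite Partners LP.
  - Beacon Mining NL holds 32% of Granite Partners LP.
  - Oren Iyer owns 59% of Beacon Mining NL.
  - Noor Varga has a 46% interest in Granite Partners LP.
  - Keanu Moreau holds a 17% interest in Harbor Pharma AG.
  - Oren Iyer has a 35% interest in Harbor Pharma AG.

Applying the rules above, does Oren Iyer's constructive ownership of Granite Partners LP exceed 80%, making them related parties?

Chain via Harbor Pharma AG (R2): 35% × 11% = 3.85% of Granite Partners LP.
Chain via Beacon Mining NL (R2): 59% × 32% = 18.88% of Granite Partners LP.
Aggregating (R1): 3.85% + 18.88% = 22.73%.
22.73% does not exceed the 80% threshold, so Oren is not a related party to Granite Partners LP.

No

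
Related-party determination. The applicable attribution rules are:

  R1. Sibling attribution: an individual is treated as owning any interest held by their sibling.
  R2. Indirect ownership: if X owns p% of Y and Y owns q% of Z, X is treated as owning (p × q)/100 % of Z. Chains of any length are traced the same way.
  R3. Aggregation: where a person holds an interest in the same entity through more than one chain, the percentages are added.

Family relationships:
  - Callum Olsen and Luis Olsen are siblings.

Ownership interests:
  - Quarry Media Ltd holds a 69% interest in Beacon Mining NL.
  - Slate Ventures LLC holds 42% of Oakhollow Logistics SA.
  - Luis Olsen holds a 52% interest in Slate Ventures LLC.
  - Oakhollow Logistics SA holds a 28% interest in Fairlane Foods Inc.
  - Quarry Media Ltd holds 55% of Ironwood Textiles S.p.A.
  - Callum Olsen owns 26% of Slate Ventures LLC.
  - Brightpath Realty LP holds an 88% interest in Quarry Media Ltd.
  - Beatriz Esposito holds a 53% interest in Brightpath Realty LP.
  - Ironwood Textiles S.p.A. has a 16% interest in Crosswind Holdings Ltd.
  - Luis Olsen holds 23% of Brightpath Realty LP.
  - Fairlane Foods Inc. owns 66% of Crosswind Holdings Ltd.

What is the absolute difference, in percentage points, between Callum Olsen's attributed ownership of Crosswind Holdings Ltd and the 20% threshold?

12.164832

By sibling attribution (R1), Callum Olsen is treated as also owning Luis Olsen's interest in Slate Ventures LLC, giving 26% + 52% = 78%.
By sibling attribution (R1), Callum Olsen is treated as owning Luis Olsen's 23% interest in Brightpath Realty LP.
Chain via Slate Ventures LLC → Oakhollow Logistics SA → Fairlane Foods Inc. (R2): 78% × 42% × 28% × 66% = 6.054048% of Crosswind Holdings Ltd.
Chain via Brightpath Realty LP → Quarry Media Ltd → Ironwood Textiles S.p.A. (R2): 23% × 88% × 55% × 16% = 1.78112% of Crosswind Holdings Ltd.
Aggregating (R3): 6.054048% + 1.78112% = 7.835168%.
7.835168% falls short of the 20% threshold by 12.164832 percentage points.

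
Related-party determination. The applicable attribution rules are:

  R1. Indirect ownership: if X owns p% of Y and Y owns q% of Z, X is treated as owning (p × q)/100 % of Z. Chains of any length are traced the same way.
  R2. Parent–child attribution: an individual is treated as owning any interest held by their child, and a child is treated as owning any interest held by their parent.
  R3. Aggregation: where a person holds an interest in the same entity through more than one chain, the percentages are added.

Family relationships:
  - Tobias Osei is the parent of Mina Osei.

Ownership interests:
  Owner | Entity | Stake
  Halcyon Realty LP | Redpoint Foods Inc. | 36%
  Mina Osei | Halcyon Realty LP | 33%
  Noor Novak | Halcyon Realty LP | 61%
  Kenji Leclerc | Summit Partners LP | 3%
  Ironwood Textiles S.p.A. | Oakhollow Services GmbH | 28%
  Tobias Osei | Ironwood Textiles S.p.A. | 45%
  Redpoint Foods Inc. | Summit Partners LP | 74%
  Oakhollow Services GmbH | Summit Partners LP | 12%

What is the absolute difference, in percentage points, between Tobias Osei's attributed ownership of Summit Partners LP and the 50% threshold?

39.6968

By parent–child attribution (R2), Tobias Osei is treated as owning Mina Osei's 33% interest in Halcyon Realty LP.
Chain via Ironwood Textiles S.p.A. → Oakhollow Services GmbH (R1): 45% × 28% × 12% = 1.512% of Summit Partners LP.
Chain via Halcyon Realty LP → Redpoint Foods Inc. (R1): 33% × 36% × 74% = 8.7912% of Summit Partners LP.
Aggregating (R3): 1.512% + 8.7912% = 10.3032%.
10.3032% falls short of the 50% threshold by 39.6968 percentage points.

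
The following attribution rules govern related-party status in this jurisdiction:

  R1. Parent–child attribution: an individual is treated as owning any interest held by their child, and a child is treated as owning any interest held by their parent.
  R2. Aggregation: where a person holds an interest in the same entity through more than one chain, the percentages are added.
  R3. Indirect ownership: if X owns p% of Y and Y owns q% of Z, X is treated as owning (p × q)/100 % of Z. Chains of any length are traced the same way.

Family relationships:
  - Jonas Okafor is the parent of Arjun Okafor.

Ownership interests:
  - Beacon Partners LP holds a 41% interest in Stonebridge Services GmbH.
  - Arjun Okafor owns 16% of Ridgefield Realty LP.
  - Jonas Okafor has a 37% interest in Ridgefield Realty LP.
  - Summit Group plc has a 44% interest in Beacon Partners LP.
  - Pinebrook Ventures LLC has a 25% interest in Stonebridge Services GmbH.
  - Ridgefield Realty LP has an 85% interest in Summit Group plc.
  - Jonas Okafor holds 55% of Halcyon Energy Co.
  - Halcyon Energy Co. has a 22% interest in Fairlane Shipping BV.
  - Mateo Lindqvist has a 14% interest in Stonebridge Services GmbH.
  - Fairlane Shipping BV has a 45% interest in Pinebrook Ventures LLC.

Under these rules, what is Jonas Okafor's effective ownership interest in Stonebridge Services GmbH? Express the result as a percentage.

9.48827%

By parent–child attribution (R1), Jonas Okafor is treated as also owning Arjun Okafor's interest in Ridgefield Realty LP, giving 37% + 16% = 53%.
Chain via Ridgefield Realty LP → Summit Group plc → Beacon Partners LP (R3): 53% × 85% × 44% × 41% = 8.12702% of Stonebridge Services GmbH.
Chain via Halcyon Energy Co. → Fairlane Shipping BV → Pinebrook Ventures LLC (R3): 55% × 22% × 45% × 25% = 1.36125% of Stonebridge Services GmbH.
Aggregating (R2): 8.12702% + 1.36125% = 9.48827%.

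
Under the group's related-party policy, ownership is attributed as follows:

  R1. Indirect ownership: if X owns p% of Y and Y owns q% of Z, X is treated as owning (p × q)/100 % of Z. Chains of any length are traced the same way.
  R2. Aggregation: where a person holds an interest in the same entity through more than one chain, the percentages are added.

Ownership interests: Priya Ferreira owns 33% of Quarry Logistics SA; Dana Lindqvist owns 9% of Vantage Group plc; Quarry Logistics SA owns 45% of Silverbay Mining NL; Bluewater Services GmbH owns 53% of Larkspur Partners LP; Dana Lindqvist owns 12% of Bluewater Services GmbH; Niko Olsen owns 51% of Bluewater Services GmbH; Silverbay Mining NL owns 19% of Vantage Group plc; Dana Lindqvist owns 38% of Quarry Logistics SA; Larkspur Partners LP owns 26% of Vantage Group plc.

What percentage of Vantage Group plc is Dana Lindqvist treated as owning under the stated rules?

Chain via Quarry Logistics SA → Silverbay Mining NL (R1): 38% × 45% × 19% = 3.249% of Vantage Group plc.
Chain via Bluewater Services GmbH → Larkspur Partners LP (R1): 12% × 53% × 26% = 1.6536% of Vantage Group plc.
Direct interest in Vantage Group plc: 9%.
Aggregating (R2): 3.249% + 1.6536% + 9% = 13.9026%.

13.9026%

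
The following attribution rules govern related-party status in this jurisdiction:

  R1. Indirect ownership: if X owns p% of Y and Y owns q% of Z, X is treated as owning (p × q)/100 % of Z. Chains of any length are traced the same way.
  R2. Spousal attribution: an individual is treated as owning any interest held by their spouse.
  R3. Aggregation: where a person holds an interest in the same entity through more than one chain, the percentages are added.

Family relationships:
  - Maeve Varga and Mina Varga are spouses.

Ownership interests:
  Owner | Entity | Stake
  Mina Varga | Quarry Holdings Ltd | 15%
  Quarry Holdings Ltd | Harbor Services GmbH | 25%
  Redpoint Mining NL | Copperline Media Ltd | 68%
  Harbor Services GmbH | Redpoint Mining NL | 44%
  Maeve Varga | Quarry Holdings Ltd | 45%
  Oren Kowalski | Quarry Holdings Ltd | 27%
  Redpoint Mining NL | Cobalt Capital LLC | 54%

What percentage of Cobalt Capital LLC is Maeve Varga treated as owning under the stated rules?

3.564%

By spousal attribution (R2), Maeve Varga is treated as also owning Mina Varga's interest in Quarry Holdings Ltd, giving 45% + 15% = 60%.
Chain via Quarry Holdings Ltd → Harbor Services GmbH → Redpoint Mining NL (R1): 60% × 25% × 44% × 54% = 3.564% of Cobalt Capital LLC.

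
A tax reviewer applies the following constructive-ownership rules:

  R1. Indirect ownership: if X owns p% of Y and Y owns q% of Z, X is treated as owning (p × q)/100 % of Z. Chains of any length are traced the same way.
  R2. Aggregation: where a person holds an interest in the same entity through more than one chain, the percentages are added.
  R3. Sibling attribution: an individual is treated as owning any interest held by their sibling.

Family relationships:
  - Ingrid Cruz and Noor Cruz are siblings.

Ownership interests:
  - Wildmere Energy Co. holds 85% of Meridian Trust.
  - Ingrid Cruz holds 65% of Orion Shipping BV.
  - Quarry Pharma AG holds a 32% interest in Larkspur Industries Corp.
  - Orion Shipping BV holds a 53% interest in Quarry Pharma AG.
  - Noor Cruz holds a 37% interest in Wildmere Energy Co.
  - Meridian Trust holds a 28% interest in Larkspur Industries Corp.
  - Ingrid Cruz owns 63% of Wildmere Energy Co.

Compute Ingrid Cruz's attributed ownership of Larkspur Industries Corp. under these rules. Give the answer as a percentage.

By sibling attribution (R3), Ingrid Cruz is treated as also owning Noor Cruz's interest in Wildmere Energy Co, giving 63% + 37% = 100%.
Chain via Orion Shipping BV → Quarry Pharma AG (R1): 65% × 53% × 32% = 11.024% of Larkspur Industries Corp.
Chain via Wildmere Energy Co. → Meridian Trust (R1): 100% × 85% × 28% = 23.8% of Larkspur Industries Corp.
Aggregating (R2): 11.024% + 23.8% = 34.824%.

34.824%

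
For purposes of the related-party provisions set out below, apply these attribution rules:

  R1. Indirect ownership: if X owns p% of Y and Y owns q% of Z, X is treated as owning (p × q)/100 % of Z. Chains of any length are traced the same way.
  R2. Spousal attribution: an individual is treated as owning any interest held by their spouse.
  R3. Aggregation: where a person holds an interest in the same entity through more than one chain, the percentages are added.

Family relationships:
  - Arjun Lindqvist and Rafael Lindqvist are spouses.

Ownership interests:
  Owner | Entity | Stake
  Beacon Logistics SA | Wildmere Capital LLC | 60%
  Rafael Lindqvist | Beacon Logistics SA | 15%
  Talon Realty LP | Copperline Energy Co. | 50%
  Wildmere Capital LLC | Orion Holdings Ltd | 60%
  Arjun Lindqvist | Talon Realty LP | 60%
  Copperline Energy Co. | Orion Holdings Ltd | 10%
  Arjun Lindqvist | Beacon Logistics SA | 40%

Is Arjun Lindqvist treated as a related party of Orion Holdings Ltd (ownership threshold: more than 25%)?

No

By spousal attribution (R2), Arjun Lindqvist is treated as also owning Rafael Lindqvist's interest in Beacon Logistics SA, giving 40% + 15% = 55%.
Chain via Talon Realty LP → Copperline Energy Co. (R1): 60% × 50% × 10% = 3% of Orion Holdings Ltd.
Chain via Beacon Logistics SA → Wildmere Capital LLC (R1): 55% × 60% × 60% = 19.8% of Orion Holdings Ltd.
Aggregating (R3): 3% + 19.8% = 22.8%.
22.8% does not exceed the 25% threshold, so Arjun is not a related party to Orion Holdings Ltd.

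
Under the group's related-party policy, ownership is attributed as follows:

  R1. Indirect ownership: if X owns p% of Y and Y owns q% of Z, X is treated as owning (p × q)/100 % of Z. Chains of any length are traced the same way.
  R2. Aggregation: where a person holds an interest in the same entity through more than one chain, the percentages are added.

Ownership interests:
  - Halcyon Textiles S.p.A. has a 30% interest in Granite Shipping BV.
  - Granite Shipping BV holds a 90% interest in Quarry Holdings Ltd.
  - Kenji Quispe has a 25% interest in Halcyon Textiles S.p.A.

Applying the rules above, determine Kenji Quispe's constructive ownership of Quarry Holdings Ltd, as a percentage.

Chain via Halcyon Textiles S.p.A. → Granite Shipping BV (R1): 25% × 30% × 90% = 6.75% of Quarry Holdings Ltd.

6.75%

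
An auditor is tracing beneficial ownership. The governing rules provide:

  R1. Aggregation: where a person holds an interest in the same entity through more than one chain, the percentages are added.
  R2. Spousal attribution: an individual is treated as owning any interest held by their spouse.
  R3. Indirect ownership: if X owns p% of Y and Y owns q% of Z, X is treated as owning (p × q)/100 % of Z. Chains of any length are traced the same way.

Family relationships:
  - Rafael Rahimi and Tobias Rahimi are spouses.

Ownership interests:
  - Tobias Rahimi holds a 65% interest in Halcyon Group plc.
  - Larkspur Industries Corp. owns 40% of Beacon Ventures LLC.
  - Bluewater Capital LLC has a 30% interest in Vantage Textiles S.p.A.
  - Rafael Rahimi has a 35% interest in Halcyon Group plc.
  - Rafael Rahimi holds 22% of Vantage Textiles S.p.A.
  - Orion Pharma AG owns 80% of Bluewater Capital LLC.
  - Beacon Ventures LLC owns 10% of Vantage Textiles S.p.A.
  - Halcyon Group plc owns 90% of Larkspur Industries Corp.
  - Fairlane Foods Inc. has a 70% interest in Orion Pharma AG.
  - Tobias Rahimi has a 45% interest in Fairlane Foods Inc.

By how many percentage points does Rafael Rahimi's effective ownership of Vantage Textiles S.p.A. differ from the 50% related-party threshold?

By spousal attribution (R2), Rafael Rahimi is treated as also owning Tobias Rahimi's interest in Halcyon Group plc, giving 35% + 65% = 100%.
By spousal attribution (R2), Rafael Rahimi is treated as owning Tobias Rahimi's 45% interest in Fairlane Foods Inc.
Chain via Halcyon Group plc → Larkspur Industries Corp. → Beacon Ventures LLC (R3): 100% × 90% × 40% × 10% = 3.6% of Vantage Textiles S.p.A.
Direct interest in Vantage Textiles S.p.A: 22%.
Chain via Fairlane Foods Inc. → Orion Pharma AG → Bluewater Capital LLC (R3): 45% × 70% × 80% × 30% = 7.56% of Vantage Textiles S.p.A.
Aggregating (R1): 3.6% + 22% + 7.56% = 33.16%.
33.16% falls short of the 50% threshold by 16.84 percentage points.

16.84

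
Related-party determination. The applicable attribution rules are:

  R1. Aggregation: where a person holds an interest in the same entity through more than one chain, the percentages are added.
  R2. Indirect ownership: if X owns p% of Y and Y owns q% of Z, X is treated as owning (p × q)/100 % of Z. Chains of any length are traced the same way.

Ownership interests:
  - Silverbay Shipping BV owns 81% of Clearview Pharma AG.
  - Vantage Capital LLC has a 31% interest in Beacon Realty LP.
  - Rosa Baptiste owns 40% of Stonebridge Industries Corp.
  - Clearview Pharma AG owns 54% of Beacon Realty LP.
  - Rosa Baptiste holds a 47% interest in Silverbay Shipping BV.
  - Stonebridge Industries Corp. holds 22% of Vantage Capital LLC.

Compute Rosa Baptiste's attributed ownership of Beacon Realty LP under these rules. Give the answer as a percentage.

23.2858%

Chain via Silverbay Shipping BV → Clearview Pharma AG (R2): 47% × 81% × 54% = 20.5578% of Beacon Realty LP.
Chain via Stonebridge Industries Corp. → Vantage Capital LLC (R2): 40% × 22% × 31% = 2.728% of Beacon Realty LP.
Aggregating (R1): 20.5578% + 2.728% = 23.2858%.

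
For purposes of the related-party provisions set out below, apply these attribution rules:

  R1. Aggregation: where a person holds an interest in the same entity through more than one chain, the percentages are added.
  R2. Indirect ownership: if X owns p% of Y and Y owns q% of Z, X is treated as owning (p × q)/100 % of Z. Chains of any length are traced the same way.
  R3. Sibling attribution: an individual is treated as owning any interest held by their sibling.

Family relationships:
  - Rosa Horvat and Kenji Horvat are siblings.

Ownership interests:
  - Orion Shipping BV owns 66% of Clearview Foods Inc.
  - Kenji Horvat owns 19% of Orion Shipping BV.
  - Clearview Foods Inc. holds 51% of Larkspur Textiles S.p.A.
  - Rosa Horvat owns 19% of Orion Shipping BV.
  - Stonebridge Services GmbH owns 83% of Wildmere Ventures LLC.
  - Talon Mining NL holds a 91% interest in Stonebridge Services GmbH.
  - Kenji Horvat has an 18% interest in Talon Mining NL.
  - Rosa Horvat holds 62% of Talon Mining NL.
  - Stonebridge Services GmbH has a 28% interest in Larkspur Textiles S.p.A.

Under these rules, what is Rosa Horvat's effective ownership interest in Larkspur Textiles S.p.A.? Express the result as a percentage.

33.1748%

By sibling attribution (R3), Rosa Horvat is treated as also owning Kenji Horvat's interest in Talon Mining NL, giving 62% + 18% = 80%.
By sibling attribution (R3), Rosa Horvat is treated as also owning Kenji Horvat's interest in Orion Shipping BV, giving 19% + 19% = 38%.
Chain via Talon Mining NL → Stonebridge Services GmbH (R2): 80% × 91% × 28% = 20.384% of Larkspur Textiles S.p.A.
Chain via Orion Shipping BV → Clearview Foods Inc. (R2): 38% × 66% × 51% = 12.7908% of Larkspur Textiles S.p.A.
Aggregating (R1): 20.384% + 12.7908% = 33.1748%.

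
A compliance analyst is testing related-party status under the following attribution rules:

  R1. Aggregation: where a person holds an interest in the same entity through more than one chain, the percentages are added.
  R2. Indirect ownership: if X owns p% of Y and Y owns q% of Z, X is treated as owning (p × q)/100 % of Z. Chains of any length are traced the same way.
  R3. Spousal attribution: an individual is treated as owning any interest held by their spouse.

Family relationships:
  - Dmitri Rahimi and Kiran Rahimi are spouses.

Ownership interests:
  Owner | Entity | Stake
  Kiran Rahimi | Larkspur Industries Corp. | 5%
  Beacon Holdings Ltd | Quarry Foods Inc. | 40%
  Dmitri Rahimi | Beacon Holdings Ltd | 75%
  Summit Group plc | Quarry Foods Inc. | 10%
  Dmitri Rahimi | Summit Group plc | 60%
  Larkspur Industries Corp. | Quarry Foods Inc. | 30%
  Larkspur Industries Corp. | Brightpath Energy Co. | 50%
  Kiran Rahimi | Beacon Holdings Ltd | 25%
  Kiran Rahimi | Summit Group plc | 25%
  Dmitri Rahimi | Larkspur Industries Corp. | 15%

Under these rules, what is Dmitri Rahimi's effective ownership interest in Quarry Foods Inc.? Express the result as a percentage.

54.5%

By spousal attribution (R3), Dmitri Rahimi is treated as also owning Kiran Rahimi's interest in Beacon Holdings Ltd, giving 75% + 25% = 100%.
By spousal attribution (R3), Dmitri Rahimi is treated as also owning Kiran Rahimi's interest in Larkspur Industries Corp, giving 15% + 5% = 20%.
By spousal attribution (R3), Dmitri Rahimi is treated as also owning Kiran Rahimi's interest in Summit Group plc, giving 60% + 25% = 85%.
Chain via Beacon Holdings Ltd (R2): 100% × 40% = 40% of Quarry Foods Inc.
Chain via Larkspur Industries Corp. (R2): 20% × 30% = 6% of Quarry Foods Inc.
Chain via Summit Group plc (R2): 85% × 10% = 8.5% of Quarry Foods Inc.
Aggregating (R1): 40% + 6% + 8.5% = 54.5%.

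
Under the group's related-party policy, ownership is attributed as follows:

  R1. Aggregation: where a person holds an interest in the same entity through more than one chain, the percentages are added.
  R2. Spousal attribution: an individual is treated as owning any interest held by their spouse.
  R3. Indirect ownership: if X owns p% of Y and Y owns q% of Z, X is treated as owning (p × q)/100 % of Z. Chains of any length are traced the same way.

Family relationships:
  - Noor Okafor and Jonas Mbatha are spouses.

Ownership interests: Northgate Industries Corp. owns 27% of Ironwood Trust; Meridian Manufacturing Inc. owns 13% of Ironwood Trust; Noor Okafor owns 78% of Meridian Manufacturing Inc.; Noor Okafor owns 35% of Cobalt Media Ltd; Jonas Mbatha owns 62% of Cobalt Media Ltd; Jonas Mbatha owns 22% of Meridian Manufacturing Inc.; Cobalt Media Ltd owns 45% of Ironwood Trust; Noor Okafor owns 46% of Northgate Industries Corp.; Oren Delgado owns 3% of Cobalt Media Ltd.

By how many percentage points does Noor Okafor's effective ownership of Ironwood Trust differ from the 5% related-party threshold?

64.07

By spousal attribution (R2), Noor Okafor is treated as also owning Jonas Mbatha's interest in Cobalt Media Ltd, giving 35% + 62% = 97%.
By spousal attribution (R2), Noor Okafor is treated as also owning Jonas Mbatha's interest in Meridian Manufacturing Inc, giving 78% + 22% = 100%.
Chain via Northgate Industries Corp. (R3): 46% × 27% = 12.42% of Ironwood Trust.
Chain via Cobalt Media Ltd (R3): 97% × 45% = 43.65% of Ironwood Trust.
Chain via Meridian Manufacturing Inc. (R3): 100% × 13% = 13% of Ironwood Trust.
Aggregating (R1): 12.42% + 43.65% + 13% = 69.07%.
69.07% exceeds the 5% threshold by 64.07 percentage points.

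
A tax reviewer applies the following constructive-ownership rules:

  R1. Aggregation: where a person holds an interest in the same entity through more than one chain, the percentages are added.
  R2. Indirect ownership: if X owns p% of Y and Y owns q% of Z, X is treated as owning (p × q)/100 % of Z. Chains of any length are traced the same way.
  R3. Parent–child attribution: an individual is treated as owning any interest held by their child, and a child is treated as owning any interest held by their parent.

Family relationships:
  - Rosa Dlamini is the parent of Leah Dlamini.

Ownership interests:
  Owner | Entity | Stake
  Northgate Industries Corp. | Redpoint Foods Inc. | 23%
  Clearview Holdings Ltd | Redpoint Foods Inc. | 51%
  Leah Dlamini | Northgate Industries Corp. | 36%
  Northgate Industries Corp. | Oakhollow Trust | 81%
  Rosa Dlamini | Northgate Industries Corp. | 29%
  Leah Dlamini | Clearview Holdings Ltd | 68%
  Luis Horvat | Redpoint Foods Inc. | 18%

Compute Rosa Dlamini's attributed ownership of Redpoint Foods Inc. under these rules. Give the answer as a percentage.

By parent–child attribution (R3), Rosa Dlamini is treated as also owning Leah Dlamini's interest in Northgate Industries Corp, giving 29% + 36% = 65%.
By parent–child attribution (R3), Rosa Dlamini is treated as owning Leah Dlamini's 68% interest in Clearview Holdings Ltd.
Chain via Northgate Industries Corp. (R2): 65% × 23% = 14.95% of Redpoint Foods Inc.
Chain via Clearview Holdings Ltd (R2): 68% × 51% = 34.68% of Redpoint Foods Inc.
Aggregating (R1): 14.95% + 34.68% = 49.63%.

49.63%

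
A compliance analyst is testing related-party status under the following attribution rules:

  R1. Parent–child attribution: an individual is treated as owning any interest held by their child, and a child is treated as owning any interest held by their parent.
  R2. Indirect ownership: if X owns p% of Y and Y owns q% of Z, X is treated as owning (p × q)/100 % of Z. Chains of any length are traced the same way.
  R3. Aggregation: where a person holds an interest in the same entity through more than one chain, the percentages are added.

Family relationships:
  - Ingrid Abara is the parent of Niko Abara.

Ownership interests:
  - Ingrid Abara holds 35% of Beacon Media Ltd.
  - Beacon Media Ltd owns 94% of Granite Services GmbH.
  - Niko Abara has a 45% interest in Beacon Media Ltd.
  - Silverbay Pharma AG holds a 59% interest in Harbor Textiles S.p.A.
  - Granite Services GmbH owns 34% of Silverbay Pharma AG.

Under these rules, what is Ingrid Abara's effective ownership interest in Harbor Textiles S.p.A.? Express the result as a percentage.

15.08512%

By parent–child attribution (R1), Ingrid Abara is treated as also owning Niko Abara's interest in Beacon Media Ltd, giving 35% + 45% = 80%.
Chain via Beacon Media Ltd → Granite Services GmbH → Silverbay Pharma AG (R2): 80% × 94% × 34% × 59% = 15.08512% of Harbor Textiles S.p.A.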